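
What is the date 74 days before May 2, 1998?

February 17, 1998

−2 → Apr 30, 1998 (end of Apr, 30 days; 72 left).
−30 → Mar 31, 1998 (end of Mar, 31 days; 42 left).
−31 → Feb 28, 1998 (end of Feb, 28 days; 11 left).
−11 → Feb 17, 1998.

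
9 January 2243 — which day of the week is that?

Monday

Doomsday rule: the anchor day for the 2200s is Friday. For year 43: 43÷12 = 3 r 7, and 7÷4 = 1, so 3+7+1 = 11.
Friday + 11 ≡ Tuesday — that's 2243's doomsday.
In January the doomsday date is Jan 3 (2243 is not a leap year).
Jan 9 is 6 days after Jan 3; 6 mod 7 = 6, so Tuesday + 6 = Monday.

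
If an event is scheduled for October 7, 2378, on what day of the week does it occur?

Doomsday rule: the anchor day for the 2300s is Wednesday. For year 78: 78÷12 = 6 r 6, and 6÷4 = 1, so 6+6+1 = 13.
Wednesday + 13 ≡ Tuesday — that's 2378's doomsday.
In October the doomsday date is Oct 10.
Oct 7 is 3 days before Oct 10; 3 mod 7 = 3, so Tuesday − 3 = Saturday.

Saturday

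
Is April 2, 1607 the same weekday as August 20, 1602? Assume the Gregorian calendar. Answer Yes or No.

From Aug 20, 1602 to Apr 2, 1607 is 1686 days.
1686 mod 7 = 6, so they are different weekdays.
(Aug 20, 1602 is a Tuesday; Apr 2, 1607 is a Monday.)

No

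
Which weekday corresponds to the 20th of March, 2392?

Doomsday rule: the anchor day for the 2300s is Wednesday. For year 92: 92÷12 = 7 r 8, and 8÷4 = 2, so 7+8+2 = 17.
Wednesday + 17 ≡ Saturday — that's 2392's doomsday.
In March the doomsday date is Mar 14.
Mar 20 is 6 days after Mar 14; 6 mod 7 = 6, so Saturday + 6 = Friday.

Friday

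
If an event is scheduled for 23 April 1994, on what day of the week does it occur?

Doomsday rule: the anchor day for the 1900s is Wednesday. For year 94: 94÷12 = 7 r 10, and 10÷4 = 2, so 7+10+2 = 19.
Wednesday + 19 ≡ Monday — that's 1994's doomsday.
In April the doomsday date is Apr 4.
Apr 23 is 19 days after Apr 4; 19 mod 7 = 5, so Monday + 5 = Saturday.

Saturday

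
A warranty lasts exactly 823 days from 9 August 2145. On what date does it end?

November 10, 2147

+365 (one year) → Aug 9, 2146 (458 left).
+365 (one year) → Aug 9, 2147 (93 left).
Aug has 31 days: +23 → Sep 1, 2147 (70 left).
Sep has 30 days: +30 → Oct 1, 2147 (40 left).
Oct has 31 days: +31 → Nov 1, 2147 (9 left).
+9 → Nov 10, 2147.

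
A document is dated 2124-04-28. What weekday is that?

Doomsday rule: the anchor day for the 2100s is Sunday. For year 24: 24÷12 = 2 r 0, and 0÷4 = 0, so 2+0+0 = 2.
Sunday + 2 ≡ Tuesday — that's 2124's doomsday.
In April the doomsday date is Apr 4.
Apr 28 is 24 days after Apr 4; 24 mod 7 = 3, so Tuesday + 3 = Friday.

Friday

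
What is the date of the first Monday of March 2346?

March 1, 2346 is a Friday.
The first Monday is therefore March 4 (3 days later).

March 4, 2346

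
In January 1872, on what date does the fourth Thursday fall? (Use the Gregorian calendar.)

January 1, 1872 is a Monday.
The first Thursday is therefore January 4 (3 days later).
The fourth Thursday is 4 + 3×7 = January 25.

January 25, 1872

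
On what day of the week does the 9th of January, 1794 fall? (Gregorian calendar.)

Doomsday rule: the anchor day for the 1700s is Sunday. For year 94: 94÷12 = 7 r 10, and 10÷4 = 2, so 7+10+2 = 19.
Sunday + 19 ≡ Friday — that's 1794's doomsday.
In January the doomsday date is Jan 3 (1794 is not a leap year).
Jan 9 is 6 days after Jan 3; 6 mod 7 = 6, so Friday + 6 = Thursday.

Thursday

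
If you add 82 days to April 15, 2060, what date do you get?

July 6, 2060

Apr has 30 days: +16 → May 1, 2060 (66 left).
May has 31 days: +31 → Jun 1, 2060 (35 left).
Jun has 30 days: +30 → Jul 1, 2060 (5 left).
+5 → Jul 6, 2060.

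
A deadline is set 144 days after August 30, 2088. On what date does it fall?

Aug has 31 days: +2 → Sep 1, 2088 (142 left).
Sep has 30 days: +30 → Oct 1, 2088 (112 left).
Oct has 31 days: +31 → Nov 1, 2088 (81 left).
Nov has 30 days: +30 → Dec 1, 2088 (51 left).
Dec has 31 days: +31 → Jan 1, 2089 (20 left).
+20 → Jan 21, 2089.

January 21, 2089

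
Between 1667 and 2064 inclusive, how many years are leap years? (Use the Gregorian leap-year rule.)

97

Multiples of 4 in [1667,2064]: 100.
Of those, multiples of 100: 4 (not leap unless ÷400).
Multiples of 400: 1.
Leap years = 100 − 4 + 1 = 97.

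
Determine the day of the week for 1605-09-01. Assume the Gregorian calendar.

Doomsday rule: the anchor day for the 1600s is Tuesday. For year 05: 5÷12 = 0 r 5, and 5÷4 = 1, so 0+5+1 = 6.
Tuesday + 6 ≡ Monday — that's 1605's doomsday.
In September the doomsday date is Sep 5.
Sep 1 is 4 days before Sep 5; 4 mod 7 = 4, so Monday − 4 = Thursday.

Thursday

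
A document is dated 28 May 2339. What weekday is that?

Doomsday rule: the anchor day for the 2300s is Wednesday. For year 39: 39÷12 = 3 r 3, and 3÷4 = 0, so 3+3+0 = 6.
Wednesday + 6 ≡ Tuesday — that's 2339's doomsday.
In May the doomsday date is May 9.
May 28 is 19 days after May 9; 19 mod 7 = 5, so Tuesday + 5 = Sunday.

Sunday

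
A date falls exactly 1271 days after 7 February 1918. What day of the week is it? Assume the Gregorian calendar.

Monday

First find the weekday of Feb 7, 1918. Doomsday rule: the anchor day for the 1900s is Wednesday. For year 18: 18÷12 = 1 r 6, and 6÷4 = 1, so 1+6+1 = 8.
Wednesday + 8 ≡ Thursday — that's 1918's doomsday.
In February the doomsday date is Feb 28 (1918 is not a leap year).
Feb 7 is 21 days before Feb 28; 21 mod 7 = 0, so Thursday − 0 = Thursday.
1271 mod 7 = 4, so 1271 days after a Thursday is Thursday + 4 = Monday.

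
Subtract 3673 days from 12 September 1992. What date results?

−366 (one year; includes Feb 29, 1992) → Sep 12, 1991 (3307 left).
−365 (one year) → Sep 12, 1990 (2942 left).
−365 (one year) → Sep 12, 1989 (2577 left).
−365 (one year) → Sep 12, 1988 (2212 left).
−366 (one year; includes Feb 29, 1988) → Sep 12, 1987 (1846 left).
−365 (one year) → Sep 12, 1986 (1481 left).
−365 (one year) → Sep 12, 1985 (1116 left).
−365 (one year) → Sep 12, 1984 (751 left).
−366 (one year; includes Feb 29, 1984) → Sep 12, 1983 (385 left).
−12 → Aug 31, 1983 (end of Aug, 31 days; 373 left).
−31 → Jul 31, 1983 (end of Jul, 31 days; 342 left).
−31 → Jun 30, 1983 (end of Jun, 30 days; 311 left).
−30 → May 31, 1983 (end of May, 31 days; 281 left).
−31 → Apr 30, 1983 (end of Apr, 30 days; 250 left).
−30 → Mar 31, 1983 (end of Mar, 31 days; 220 left).
−31 → Feb 28, 1983 (end of Feb, 28 days; 189 left).
−28 → Jan 31, 1983 (end of Jan, 31 days; 161 left).
−31 → Dec 31, 1982 (end of Dec, 31 days; 130 left).
−31 → Nov 30, 1982 (end of Nov, 30 days; 99 left).
−30 → Oct 31, 1982 (end of Oct, 31 days; 69 left).
−31 → Sep 30, 1982 (end of Sep, 30 days; 38 left).
−30 → Aug 31, 1982 (end of Aug, 31 days; 8 left).
−8 → Aug 23, 1982.

August 23, 1982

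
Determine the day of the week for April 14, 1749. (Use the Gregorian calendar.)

Doomsday rule: the anchor day for the 1700s is Sunday. For year 49: 49÷12 = 4 r 1, and 1÷4 = 0, so 4+1+0 = 5.
Sunday + 5 ≡ Friday — that's 1749's doomsday.
In April the doomsday date is Apr 4.
Apr 14 is 10 days after Apr 4; 10 mod 7 = 3, so Friday + 3 = Monday.

Monday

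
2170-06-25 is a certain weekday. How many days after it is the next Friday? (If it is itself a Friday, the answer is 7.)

4

Jun 25, 2170 is a Monday.
From Monday to the next Friday is 4 days.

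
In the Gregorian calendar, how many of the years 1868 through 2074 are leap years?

51

Multiples of 4 in [1868,2074]: 52.
Of those, multiples of 100: 2 (not leap unless ÷400).
Multiples of 400: 1.
Leap years = 52 − 2 + 1 = 51.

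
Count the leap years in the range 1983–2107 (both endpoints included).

30

Multiples of 4 in [1983,2107]: 31.
Of those, multiples of 100: 2 (not leap unless ÷400).
Multiples of 400: 1.
Leap years = 31 − 2 + 1 = 30.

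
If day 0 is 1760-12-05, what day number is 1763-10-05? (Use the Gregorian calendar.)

Dec 5, 1760 → Dec 5, 1761: 365 days.
Dec 5, 1761 → Dec 5, 1762: 365 days.
Dec 5, 1762 → Jan 5, 1763: 31 days (December has 31).
Jan 5, 1763 → Feb 5, 1763: 31 days (January has 31).
Feb 5, 1763 → Mar 5, 1763: 28 days (February has 28).
Mar 5, 1763 → Apr 5, 1763: 31 days (March has 31).
Apr 5, 1763 → May 5, 1763: 30 days (April has 30).
May 5, 1763 → Jun 5, 1763: 31 days (May has 31).
Jun 5, 1763 → Jul 5, 1763: 30 days (June has 30).
Jul 5, 1763 → Aug 5, 1763: 31 days (July has 31).
Aug 5, 1763 → Sep 5, 1763: 31 days (August has 31).
Sep 5, 1763 → Oct 5, 1763: 30 days.
Total: 1034 days.

1034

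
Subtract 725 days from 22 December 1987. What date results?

−365 (one year) → Dec 22, 1986 (360 left).
−22 → Nov 30, 1986 (end of Nov, 30 days; 338 left).
−30 → Oct 31, 1986 (end of Oct, 31 days; 308 left).
−31 → Sep 30, 1986 (end of Sep, 30 days; 277 left).
−30 → Aug 31, 1986 (end of Aug, 31 days; 247 left).
−31 → Jul 31, 1986 (end of Jul, 31 days; 216 left).
−31 → Jun 30, 1986 (end of Jun, 30 days; 185 left).
−30 → May 31, 1986 (end of May, 31 days; 155 left).
−31 → Apr 30, 1986 (end of Apr, 30 days; 124 left).
−30 → Mar 31, 1986 (end of Mar, 31 days; 94 left).
−31 → Feb 28, 1986 (end of Feb, 28 days; 63 left).
−28 → Jan 31, 1986 (end of Jan, 31 days; 35 left).
−31 → Dec 31, 1985 (end of Dec, 31 days; 4 left).
−4 → Dec 27, 1985.

December 27, 1985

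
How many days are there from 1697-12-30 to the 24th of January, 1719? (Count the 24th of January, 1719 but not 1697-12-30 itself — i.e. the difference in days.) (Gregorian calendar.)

Dec 30, 1697 → Dec 30, 1698: 365 days.
Dec 30, 1698 → Dec 30, 1699: 365 days.
Dec 30, 1699 → Dec 30, 1700: 365 days.
Dec 30, 1700 → Dec 30, 1701: 365 days.
Dec 30, 1701 → Dec 30, 1702: 365 days.
Dec 30, 1702 → Dec 30, 1703: 365 days.
Dec 30, 1703 → Dec 30, 1704: 366 days (Feb 29, 1704 is in that span).
Dec 30, 1704 → Dec 30, 1705: 365 days.
Dec 30, 1705 → Dec 30, 1706: 365 days.
Dec 30, 1706 → Dec 30, 1707: 365 days.
Dec 30, 1707 → Dec 30, 1708: 366 days (Feb 29, 1708 is in that span).
Dec 30, 1708 → Dec 30, 1709: 365 days.
Dec 30, 1709 → Dec 30, 1710: 365 days.
Dec 30, 1710 → Dec 30, 1711: 365 days.
Dec 30, 1711 → Dec 30, 1712: 366 days (Feb 29, 1712 is in that span).
Dec 30, 1712 → Dec 30, 1713: 365 days.
Dec 30, 1713 → Dec 30, 1714: 365 days.
Dec 30, 1714 → Dec 30, 1715: 365 days.
Dec 30, 1715 → Dec 30, 1716: 366 days (Feb 29, 1716 is in that span).
Dec 30, 1716 → Dec 30, 1717: 365 days.
Dec 30, 1717 → Jan 30, 1718: 31 days (December has 31).
Jan 30, 1718 → Feb 28, 1718: 29 days (January has 31).
Feb 28, 1718 → Mar 28, 1718: 28 days (February has 28).
Mar 28, 1718 → Apr 28, 1718: 31 days (March has 31).
Apr 28, 1718 → May 28, 1718: 30 days (April has 30).
May 28, 1718 → Jun 28, 1718: 31 days (May has 31).
Jun 28, 1718 → Jul 28, 1718: 30 days (June has 30).
Jul 28, 1718 → Aug 28, 1718: 31 days (July has 31).
Aug 28, 1718 → Sep 28, 1718: 31 days (August has 31).
Sep 28, 1718 → Oct 28, 1718: 30 days (September has 30).
Oct 28, 1718 → Nov 28, 1718: 31 days (October has 31).
Nov 28, 1718 → Dec 28, 1718: 30 days (November has 30).
Dec 28, 1718 → Jan 24, 1719: 27 days.
Total: 7694 days.

7694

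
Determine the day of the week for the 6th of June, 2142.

January 1, 2142 is a Monday.
Jan 1, 2142 → Feb 1, 2142: 31 days (January has 31).
Feb 1, 2142 → Mar 1, 2142: 28 days (February has 28).
Mar 1, 2142 → Apr 1, 2142: 31 days (March has 31).
Apr 1, 2142 → May 1, 2142: 30 days (April has 30).
May 1, 2142 → Jun 1, 2142: 31 days (May has 31).
Jun 1, 2142 → Jun 6, 2142: 5 days.
Total: 156 days.
156 mod 7 = 2, so Monday + 2 = Wednesday.

Wednesday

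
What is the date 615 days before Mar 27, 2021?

−365 (one year) → Mar 27, 2020 (250 left).
−27 → Feb 29, 2020 (end of Feb, 29 days; 223 left).
−29 → Jan 31, 2020 (end of Jan, 31 days; 194 left).
−31 → Dec 31, 2019 (end of Dec, 31 days; 163 left).
−31 → Nov 30, 2019 (end of Nov, 30 days; 132 left).
−30 → Oct 31, 2019 (end of Oct, 31 days; 102 left).
−31 → Sep 30, 2019 (end of Sep, 30 days; 71 left).
−30 → Aug 31, 2019 (end of Aug, 31 days; 41 left).
−31 → Jul 31, 2019 (end of Jul, 31 days; 10 left).
−10 → Jul 21, 2019.

July 21, 2019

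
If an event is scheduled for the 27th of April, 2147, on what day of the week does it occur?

Doomsday rule: the anchor day for the 2100s is Sunday. For year 47: 47÷12 = 3 r 11, and 11÷4 = 2, so 3+11+2 = 16.
Sunday + 16 ≡ Tuesday — that's 2147's doomsday.
In April the doomsday date is Apr 4.
Apr 27 is 23 days after Apr 4; 23 mod 7 = 2, so Tuesday + 2 = Thursday.

Thursday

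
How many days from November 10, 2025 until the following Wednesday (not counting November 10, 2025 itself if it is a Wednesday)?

2

Nov 10, 2025 is a Monday.
From Monday to the next Wednesday is 2 days.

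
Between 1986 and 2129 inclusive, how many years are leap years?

35

Multiples of 4 in [1986,2129]: 36.
Of those, multiples of 100: 2 (not leap unless ÷400).
Multiples of 400: 1.
Leap years = 36 − 2 + 1 = 35.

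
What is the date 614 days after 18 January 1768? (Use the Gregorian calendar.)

September 23, 1769

+366 (one year; includes Feb 29, 1768) → Jan 18, 1769 (248 left).
Jan has 31 days: +14 → Feb 1, 1769 (234 left).
Feb has 28 days: +28 → Mar 1, 1769 (206 left).
Mar has 31 days: +31 → Apr 1, 1769 (175 left).
Apr has 30 days: +30 → May 1, 1769 (145 left).
May has 31 days: +31 → Jun 1, 1769 (114 left).
Jun has 30 days: +30 → Jul 1, 1769 (84 left).
Jul has 31 days: +31 → Aug 1, 1769 (53 left).
Aug has 31 days: +31 → Sep 1, 1769 (22 left).
+22 → Sep 23, 1769.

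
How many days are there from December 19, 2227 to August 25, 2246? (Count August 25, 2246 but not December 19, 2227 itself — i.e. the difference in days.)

Dec 19, 2227 → Dec 19, 2228: 366 days (Feb 29, 2228 is in that span).
Dec 19, 2228 → Dec 19, 2229: 365 days.
Dec 19, 2229 → Dec 19, 2230: 365 days.
Dec 19, 2230 → Dec 19, 2231: 365 days.
Dec 19, 2231 → Dec 19, 2232: 366 days (Feb 29, 2232 is in that span).
Dec 19, 2232 → Dec 19, 2233: 365 days.
Dec 19, 2233 → Dec 19, 2234: 365 days.
Dec 19, 2234 → Dec 19, 2235: 365 days.
Dec 19, 2235 → Dec 19, 2236: 366 days (Feb 29, 2236 is in that span).
Dec 19, 2236 → Dec 19, 2237: 365 days.
Dec 19, 2237 → Dec 19, 2238: 365 days.
Dec 19, 2238 → Dec 19, 2239: 365 days.
Dec 19, 2239 → Dec 19, 2240: 366 days (Feb 29, 2240 is in that span).
Dec 19, 2240 → Dec 19, 2241: 365 days.
Dec 19, 2241 → Dec 19, 2242: 365 days.
Dec 19, 2242 → Dec 19, 2243: 365 days.
Dec 19, 2243 → Dec 19, 2244: 366 days (Feb 29, 2244 is in that span).
Dec 19, 2244 → Dec 19, 2245: 365 days.
Dec 19, 2245 → Jan 19, 2246: 31 days (December has 31).
Jan 19, 2246 → Feb 19, 2246: 31 days (January has 31).
Feb 19, 2246 → Mar 19, 2246: 28 days (February has 28).
Mar 19, 2246 → Apr 19, 2246: 31 days (March has 31).
Apr 19, 2246 → May 19, 2246: 30 days (April has 30).
May 19, 2246 → Jun 19, 2246: 31 days (May has 31).
Jun 19, 2246 → Jul 19, 2246: 30 days (June has 30).
Jul 19, 2246 → Aug 19, 2246: 31 days (July has 31).
Aug 19, 2246 → Aug 25, 2246: 6 days.
Total: 6824 days.

6824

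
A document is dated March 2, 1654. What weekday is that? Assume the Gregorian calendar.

Doomsday rule: the anchor day for the 1600s is Tuesday. For year 54: 54÷12 = 4 r 6, and 6÷4 = 1, so 4+6+1 = 11.
Tuesday + 11 ≡ Saturday — that's 1654's doomsday.
In March the doomsday date is Mar 14.
Mar 2 is 12 days before Mar 14; 12 mod 7 = 5, so Saturday − 5 = Monday.

Monday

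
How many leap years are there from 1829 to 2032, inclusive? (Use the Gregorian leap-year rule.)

50

Multiples of 4 in [1829,2032]: 51.
Of those, multiples of 100: 2 (not leap unless ÷400).
Multiples of 400: 1.
Leap years = 51 − 2 + 1 = 50.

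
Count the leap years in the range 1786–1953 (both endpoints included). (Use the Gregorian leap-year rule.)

40

Multiples of 4 in [1786,1953]: 42.
Of those, multiples of 100: 2 (not leap unless ÷400).
Multiples of 400: 0.
Leap years = 42 − 2 + 0 = 40.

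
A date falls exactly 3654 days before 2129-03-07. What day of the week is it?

Mar 7, 2129 is a Monday.
3654 mod 7 = 0, so 3654 days before a Monday is Monday − 0 = Monday.

Monday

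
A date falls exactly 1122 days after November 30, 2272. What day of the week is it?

Monday

First find the weekday of Nov 30, 2272. Doomsday rule: the anchor day for the 2200s is Friday. For year 72: 72÷12 = 6 r 0, and 0÷4 = 0, so 6+0+0 = 6.
Friday + 6 ≡ Thursday — that's 2272's doomsday.
In November the doomsday date is Nov 7.
Nov 30 is 23 days after Nov 7; 23 mod 7 = 2, so Thursday + 2 = Saturday.
1122 mod 7 = 2, so 1122 days after a Saturday is Saturday + 2 = Monday.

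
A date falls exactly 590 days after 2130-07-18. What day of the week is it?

Thursday

First find the weekday of Jul 18, 2130. Doomsday rule: the anchor day for the 2100s is Sunday. For year 30: 30÷12 = 2 r 6, and 6÷4 = 1, so 2+6+1 = 9.
Sunday + 9 ≡ Tuesday — that's 2130's doomsday.
In July the doomsday date is Jul 11.
Jul 18 is 7 days after Jul 11; 7 mod 7 = 0, so Tuesday + 0 = Tuesday.
590 mod 7 = 2, so 590 days after a Tuesday is Tuesday + 2 = Thursday.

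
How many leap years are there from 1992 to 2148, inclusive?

39

Multiples of 4 in [1992,2148]: 40.
Of those, multiples of 100: 2 (not leap unless ÷400).
Multiples of 400: 1.
Leap years = 40 − 2 + 1 = 39.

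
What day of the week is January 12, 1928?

Doomsday rule: the anchor day for the 1900s is Wednesday. For year 28: 28÷12 = 2 r 4, and 4÷4 = 1, so 2+4+1 = 7.
Wednesday + 7 ≡ Wednesday — that's 1928's doomsday.
In January the doomsday date is Jan 4 (1928 is a leap year (divisible by 4)).
Jan 12 is 8 days after Jan 4; 8 mod 7 = 1, so Wednesday + 1 = Thursday.

Thursday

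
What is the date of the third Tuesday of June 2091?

June 19, 2091

June 1, 2091 is a Friday.
The first Tuesday is therefore June 5 (4 days later).
The third Tuesday is 5 + 2×7 = June 19.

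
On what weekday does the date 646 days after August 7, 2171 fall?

Aug 7, 2171 is a Wednesday.
646 mod 7 = 2, so 646 days after a Wednesday is Wednesday + 2 = Friday.

Friday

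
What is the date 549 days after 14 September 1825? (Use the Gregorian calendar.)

+365 (one year) → Sep 14, 1826 (184 left).
Sep has 30 days: +17 → Oct 1, 1826 (167 left).
Oct has 31 days: +31 → Nov 1, 1826 (136 left).
Nov has 30 days: +30 → Dec 1, 1826 (106 left).
Dec has 31 days: +31 → Jan 1, 1827 (75 left).
Jan has 31 days: +31 → Feb 1, 1827 (44 left).
Feb has 28 days: +28 → Mar 1, 1827 (16 left).
+16 → Mar 17, 1827.

March 17, 1827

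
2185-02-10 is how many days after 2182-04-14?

1033

Apr 14, 2182 → Apr 14, 2183: 365 days.
Apr 14, 2183 → Apr 14, 2184: 366 days (Feb 29, 2184 is in that span).
Apr 14, 2184 → May 14, 2184: 30 days (April has 30).
May 14, 2184 → Jun 14, 2184: 31 days (May has 31).
Jun 14, 2184 → Jul 14, 2184: 30 days (June has 30).
Jul 14, 2184 → Aug 14, 2184: 31 days (July has 31).
Aug 14, 2184 → Sep 14, 2184: 31 days (August has 31).
Sep 14, 2184 → Oct 14, 2184: 30 days (September has 30).
Oct 14, 2184 → Nov 14, 2184: 31 days (October has 31).
Nov 14, 2184 → Dec 14, 2184: 30 days (November has 30).
Dec 14, 2184 → Jan 14, 2185: 31 days (December has 31).
Jan 14, 2185 → Feb 10, 2185: 27 days.
Total: 1033 days.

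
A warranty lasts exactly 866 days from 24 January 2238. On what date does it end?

+365 (one year) → Jan 24, 2239 (501 left).
+365 (one year) → Jan 24, 2240 (136 left).
Jan has 31 days: +8 → Feb 1, 2240 (128 left).
Feb has 29 days: +29 → Mar 1, 2240 (99 left).
Mar has 31 days: +31 → Apr 1, 2240 (68 left).
Apr has 30 days: +30 → May 1, 2240 (38 left).
May has 31 days: +31 → Jun 1, 2240 (7 left).
+7 → Jun 8, 2240.

June 8, 2240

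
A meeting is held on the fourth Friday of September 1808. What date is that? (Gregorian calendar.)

September 23, 1808

September 1, 1808 is a Thursday.
The first Friday is therefore September 2 (1 days later).
The fourth Friday is 2 + 3×7 = September 23.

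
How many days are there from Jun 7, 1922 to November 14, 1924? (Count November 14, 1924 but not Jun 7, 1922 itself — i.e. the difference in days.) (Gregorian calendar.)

Jun 7, 1922 → Jun 7, 1923: 365 days.
Jun 7, 1923 → Jun 7, 1924: 366 days (Feb 29, 1924 is in that span).
Jun 7, 1924 → Jul 7, 1924: 30 days (June has 30).
Jul 7, 1924 → Aug 7, 1924: 31 days (July has 31).
Aug 7, 1924 → Sep 7, 1924: 31 days (August has 31).
Sep 7, 1924 → Oct 7, 1924: 30 days (September has 30).
Oct 7, 1924 → Nov 7, 1924: 31 days (October has 31).
Nov 7, 1924 → Nov 14, 1924: 7 days.
Total: 891 days.

891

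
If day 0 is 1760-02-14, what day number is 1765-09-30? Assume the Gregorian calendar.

2055

Feb 14, 1760 → Feb 14, 1761: 366 days (Feb 29, 1760 is in that span).
Feb 14, 1761 → Feb 14, 1762: 365 days.
Feb 14, 1762 → Feb 14, 1763: 365 days.
Feb 14, 1763 → Feb 14, 1764: 365 days.
Feb 14, 1764 → Feb 14, 1765: 366 days (Feb 29, 1764 is in that span).
Feb 14, 1765 → Mar 14, 1765: 28 days (February has 28).
Mar 14, 1765 → Apr 14, 1765: 31 days (March has 31).
Apr 14, 1765 → May 14, 1765: 30 days (April has 30).
May 14, 1765 → Jun 14, 1765: 31 days (May has 31).
Jun 14, 1765 → Jul 14, 1765: 30 days (June has 30).
Jul 14, 1765 → Aug 14, 1765: 31 days (July has 31).
Aug 14, 1765 → Sep 14, 1765: 31 days (August has 31).
Sep 14, 1765 → Sep 30, 1765: 16 days.
Total: 2055 days.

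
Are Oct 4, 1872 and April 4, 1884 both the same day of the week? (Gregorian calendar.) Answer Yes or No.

From Oct 4, 1872 to Apr 4, 1884 is 4200 days.
4200 mod 7 = 0, so they are the same weekday.
(Oct 4, 1872 is a Friday; Apr 4, 1884 is a Friday.)

Yes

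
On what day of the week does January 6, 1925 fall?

Doomsday rule: the anchor day for the 1900s is Wednesday. For year 25: 25÷12 = 2 r 1, and 1÷4 = 0, so 2+1+0 = 3.
Wednesday + 3 ≡ Saturday — that's 1925's doomsday.
In January the doomsday date is Jan 3 (1925 is not a leap year).
Jan 6 is 3 days after Jan 3; 3 mod 7 = 3, so Saturday + 3 = Tuesday.

Tuesday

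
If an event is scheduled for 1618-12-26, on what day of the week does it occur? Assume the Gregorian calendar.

Doomsday rule: the anchor day for the 1600s is Tuesday. For year 18: 18÷12 = 1 r 6, and 6÷4 = 1, so 1+6+1 = 8.
Tuesday + 8 ≡ Wednesday — that's 1618's doomsday.
In December the doomsday date is Dec 12.
Dec 26 is 14 days after Dec 12; 14 mod 7 = 0, so Wednesday + 0 = Wednesday.

Wednesday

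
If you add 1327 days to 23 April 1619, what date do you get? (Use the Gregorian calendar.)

December 10, 1622

+366 (one year; includes Feb 29, 1620) → Apr 23, 1620 (961 left).
+365 (one year) → Apr 23, 1621 (596 left).
+365 (one year) → Apr 23, 1622 (231 left).
Apr has 30 days: +8 → May 1, 1622 (223 left).
May has 31 days: +31 → Jun 1, 1622 (192 left).
Jun has 30 days: +30 → Jul 1, 1622 (162 left).
Jul has 31 days: +31 → Aug 1, 1622 (131 left).
Aug has 31 days: +31 → Sep 1, 1622 (100 left).
Sep has 30 days: +30 → Oct 1, 1622 (70 left).
Oct has 31 days: +31 → Nov 1, 1622 (39 left).
Nov has 30 days: +30 → Dec 1, 1622 (9 left).
+9 → Dec 10, 1622.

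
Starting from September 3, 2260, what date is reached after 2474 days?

June 13, 2267

+365 (one year) → Sep 3, 2261 (2109 left).
+365 (one year) → Sep 3, 2262 (1744 left).
+365 (one year) → Sep 3, 2263 (1379 left).
+366 (one year; includes Feb 29, 2264) → Sep 3, 2264 (1013 left).
+365 (one year) → Sep 3, 2265 (648 left).
+365 (one year) → Sep 3, 2266 (283 left).
Sep has 30 days: +28 → Oct 1, 2266 (255 left).
Oct has 31 days: +31 → Nov 1, 2266 (224 left).
Nov has 30 days: +30 → Dec 1, 2266 (194 left).
Dec has 31 days: +31 → Jan 1, 2267 (163 left).
Jan has 31 days: +31 → Feb 1, 2267 (132 left).
Feb has 28 days: +28 → Mar 1, 2267 (104 left).
Mar has 31 days: +31 → Apr 1, 2267 (73 left).
Apr has 30 days: +30 → May 1, 2267 (43 left).
May has 31 days: +31 → Jun 1, 2267 (12 left).
+12 → Jun 13, 2267.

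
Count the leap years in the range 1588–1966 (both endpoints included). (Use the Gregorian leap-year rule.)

92

Multiples of 4 in [1588,1966]: 95.
Of those, multiples of 100: 4 (not leap unless ÷400).
Multiples of 400: 1.
Leap years = 95 − 4 + 1 = 92.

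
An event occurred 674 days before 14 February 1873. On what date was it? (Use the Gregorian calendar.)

April 12, 1871

−366 (one year; includes Feb 29, 1872) → Feb 14, 1872 (308 left).
−14 → Jan 31, 1872 (end of Jan, 31 days; 294 left).
−31 → Dec 31, 1871 (end of Dec, 31 days; 263 left).
−31 → Nov 30, 1871 (end of Nov, 30 days; 232 left).
−30 → Oct 31, 1871 (end of Oct, 31 days; 202 left).
−31 → Sep 30, 1871 (end of Sep, 30 days; 171 left).
−30 → Aug 31, 1871 (end of Aug, 31 days; 141 left).
−31 → Jul 31, 1871 (end of Jul, 31 days; 110 left).
−31 → Jun 30, 1871 (end of Jun, 30 days; 79 left).
−30 → May 31, 1871 (end of May, 31 days; 49 left).
−31 → Apr 30, 1871 (end of Apr, 30 days; 18 left).
−18 → Apr 12, 1871.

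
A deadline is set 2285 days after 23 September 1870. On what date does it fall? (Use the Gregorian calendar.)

+365 (one year) → Sep 23, 1871 (1920 left).
+366 (one year; includes Feb 29, 1872) → Sep 23, 1872 (1554 left).
+365 (one year) → Sep 23, 1873 (1189 left).
+365 (one year) → Sep 23, 1874 (824 left).
+365 (one year) → Sep 23, 1875 (459 left).
+366 (one year; includes Feb 29, 1876) → Sep 23, 1876 (93 left).
Sep has 30 days: +8 → Oct 1, 1876 (85 left).
Oct has 31 days: +31 → Nov 1, 1876 (54 left).
Nov has 30 days: +30 → Dec 1, 1876 (24 left).
+24 → Dec 25, 1876.

December 25, 1876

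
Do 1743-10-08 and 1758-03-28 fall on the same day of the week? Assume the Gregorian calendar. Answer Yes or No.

Yes

From Oct 8, 1743 to Mar 28, 1758 is 5285 days.
5285 mod 7 = 0, so they are the same weekday.
(Oct 8, 1743 is a Tuesday; Mar 28, 1758 is a Tuesday.)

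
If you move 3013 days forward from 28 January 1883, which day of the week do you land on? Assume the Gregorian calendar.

First find the weekday of Jan 28, 1883. Doomsday rule: the anchor day for the 1800s is Friday. For year 83: 83÷12 = 6 r 11, and 11÷4 = 2, so 6+11+2 = 19.
Friday + 19 ≡ Wednesday — that's 1883's doomsday.
In January the doomsday date is Jan 3 (1883 is not a leap year).
Jan 28 is 25 days after Jan 3; 25 mod 7 = 4, so Wednesday + 4 = Sunday.
3013 mod 7 = 3, so 3013 days after a Sunday is Sunday + 3 = Wednesday.

Wednesday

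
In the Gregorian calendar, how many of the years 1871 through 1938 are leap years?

Multiples of 4 in [1871,1938]: 17.
Of those, multiples of 100: 1 (not leap unless ÷400).
Multiples of 400: 0.
Leap years = 17 − 1 + 0 = 16.

16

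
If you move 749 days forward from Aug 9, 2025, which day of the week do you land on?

First find the weekday of Aug 9, 2025. Doomsday rule: the anchor day for the 2000s is Tuesday. For year 25: 25÷12 = 2 r 1, and 1÷4 = 0, so 2+1+0 = 3.
Tuesday + 3 ≡ Friday — that's 2025's doomsday.
In August the doomsday date is Aug 8.
Aug 9 is 1 day after Aug 8; 1 mod 7 = 1, so Friday + 1 = Saturday.
749 mod 7 = 0, so 749 days after a Saturday is Saturday + 0 = Saturday.

Saturday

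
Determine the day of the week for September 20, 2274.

Sunday

Doomsday rule: the anchor day for the 2200s is Friday. For year 74: 74÷12 = 6 r 2, and 2÷4 = 0, so 6+2+0 = 8.
Friday + 8 ≡ Saturday — that's 2274's doomsday.
In September the doomsday date is Sep 5.
Sep 20 is 15 days after Sep 5; 15 mod 7 = 1, so Saturday + 1 = Sunday.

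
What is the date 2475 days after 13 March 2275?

December 21, 2281

+366 (one year; includes Feb 29, 2276) → Mar 13, 2276 (2109 left).
+365 (one year) → Mar 13, 2277 (1744 left).
+365 (one year) → Mar 13, 2278 (1379 left).
+365 (one year) → Mar 13, 2279 (1014 left).
+366 (one year; includes Feb 29, 2280) → Mar 13, 2280 (648 left).
+365 (one year) → Mar 13, 2281 (283 left).
Mar has 31 days: +19 → Apr 1, 2281 (264 left).
Apr has 30 days: +30 → May 1, 2281 (234 left).
May has 31 days: +31 → Jun 1, 2281 (203 left).
Jun has 30 days: +30 → Jul 1, 2281 (173 left).
Jul has 31 days: +31 → Aug 1, 2281 (142 left).
Aug has 31 days: +31 → Sep 1, 2281 (111 left).
Sep has 30 days: +30 → Oct 1, 2281 (81 left).
Oct has 31 days: +31 → Nov 1, 2281 (50 left).
Nov has 30 days: +30 → Dec 1, 2281 (20 left).
+20 → Dec 21, 2281.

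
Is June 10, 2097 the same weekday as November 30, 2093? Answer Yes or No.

Yes

From Nov 30, 2093 to Jun 10, 2097 is 1288 days.
1288 mod 7 = 0, so they are the same weekday.
(Nov 30, 2093 is a Monday; Jun 10, 2097 is a Monday.)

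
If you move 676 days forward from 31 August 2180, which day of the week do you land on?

Monday

First find the weekday of Aug 31, 2180. Doomsday rule: the anchor day for the 2100s is Sunday. For year 80: 80÷12 = 6 r 8, and 8÷4 = 2, so 6+8+2 = 16.
Sunday + 16 ≡ Tuesday — that's 2180's doomsday.
In August the doomsday date is Aug 8.
Aug 31 is 23 days after Aug 8; 23 mod 7 = 2, so Tuesday + 2 = Thursday.
676 mod 7 = 4, so 676 days after a Thursday is Thursday + 4 = Monday.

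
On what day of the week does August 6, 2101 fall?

Saturday

Doomsday rule: the anchor day for the 2100s is Sunday. For year 01: 1÷12 = 0 r 1, and 1÷4 = 0, so 0+1+0 = 1.
Sunday + 1 ≡ Monday — that's 2101's doomsday.
In August the doomsday date is Aug 8.
Aug 6 is 2 days before Aug 8; 2 mod 7 = 2, so Monday − 2 = Saturday.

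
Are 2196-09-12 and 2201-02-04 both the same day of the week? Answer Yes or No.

From Sep 12, 2196 to Feb 4, 2201 is 1605 days.
1605 mod 7 = 2, so they are different weekdays.
(Sep 12, 2196 is a Monday; Feb 4, 2201 is a Wednesday.)

No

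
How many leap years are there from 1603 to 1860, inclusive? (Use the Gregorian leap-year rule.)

63

Multiples of 4 in [1603,1860]: 65.
Of those, multiples of 100: 2 (not leap unless ÷400).
Multiples of 400: 0.
Leap years = 65 − 2 + 0 = 63.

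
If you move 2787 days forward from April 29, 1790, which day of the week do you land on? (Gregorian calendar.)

Apr 29, 1790 is a Thursday.
2787 mod 7 = 1, so 2787 days after a Thursday is Thursday + 1 = Friday.

Friday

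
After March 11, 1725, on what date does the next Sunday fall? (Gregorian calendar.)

Mar 11, 1725 is a Sunday.
From Sunday to the next Sunday is 7 days.
Mar 11, 1725 + 7 = Mar 18, 1725.

March 18, 1725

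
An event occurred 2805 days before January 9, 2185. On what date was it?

−366 (one year; includes Feb 29, 2184) → Jan 9, 2184 (2439 left).
−365 (one year) → Jan 9, 2183 (2074 left).
−365 (one year) → Jan 9, 2182 (1709 left).
−365 (one year) → Jan 9, 2181 (1344 left).
−366 (one year; includes Feb 29, 2180) → Jan 9, 2180 (978 left).
−365 (one year) → Jan 9, 2179 (613 left).
−365 (one year) → Jan 9, 2178 (248 left).
−9 → Dec 31, 2177 (end of Dec, 31 days; 239 left).
−31 → Nov 30, 2177 (end of Nov, 30 days; 208 left).
−30 → Oct 31, 2177 (end of Oct, 31 days; 178 left).
−31 → Sep 30, 2177 (end of Sep, 30 days; 147 left).
−30 → Aug 31, 2177 (end of Aug, 31 days; 117 left).
−31 → Jul 31, 2177 (end of Jul, 31 days; 86 left).
−31 → Jun 30, 2177 (end of Jun, 30 days; 55 left).
−30 → May 31, 2177 (end of May, 31 days; 25 left).
−25 → May 6, 2177.

May 6, 2177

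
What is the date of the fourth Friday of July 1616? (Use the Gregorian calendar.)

July 22, 1616

July 1, 1616 is a Friday.
The first Friday is therefore July 1 (same day).
The fourth Friday is 1 + 3×7 = July 22.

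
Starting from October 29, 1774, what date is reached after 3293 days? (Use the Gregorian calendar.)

November 4, 1783

+365 (one year) → Oct 29, 1775 (2928 left).
+366 (one year; includes Feb 29, 1776) → Oct 29, 1776 (2562 left).
+365 (one year) → Oct 29, 1777 (2197 left).
+365 (one year) → Oct 29, 1778 (1832 left).
+365 (one year) → Oct 29, 1779 (1467 left).
+366 (one year; includes Feb 29, 1780) → Oct 29, 1780 (1101 left).
+365 (one year) → Oct 29, 1781 (736 left).
+365 (one year) → Oct 29, 1782 (371 left).
Oct has 31 days: +3 → Nov 1, 1782 (368 left).
Nov has 30 days: +30 → Dec 1, 1782 (338 left).
Dec has 31 days: +31 → Jan 1, 1783 (307 left).
Jan has 31 days: +31 → Feb 1, 1783 (276 left).
Feb has 28 days: +28 → Mar 1, 1783 (248 left).
Mar has 31 days: +31 → Apr 1, 1783 (217 left).
Apr has 30 days: +30 → May 1, 1783 (187 left).
May has 31 days: +31 → Jun 1, 1783 (156 left).
Jun has 30 days: +30 → Jul 1, 1783 (126 left).
Jul has 31 days: +31 → Aug 1, 1783 (95 left).
Aug has 31 days: +31 → Sep 1, 1783 (64 left).
Sep has 30 days: +30 → Oct 1, 1783 (34 left).
Oct has 31 days: +31 → Nov 1, 1783 (3 left).
+3 → Nov 4, 1783.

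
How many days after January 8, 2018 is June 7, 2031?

4898

Jan 8, 2018 → Jan 8, 2019: 365 days.
Jan 8, 2019 → Jan 8, 2020: 365 days.
Jan 8, 2020 → Jan 8, 2021: 366 days (Feb 29, 2020 is in that span).
Jan 8, 2021 → Jan 8, 2022: 365 days.
Jan 8, 2022 → Jan 8, 2023: 365 days.
Jan 8, 2023 → Jan 8, 2024: 365 days.
Jan 8, 2024 → Jan 8, 2025: 366 days (Feb 29, 2024 is in that span).
Jan 8, 2025 → Jan 8, 2026: 365 days.
Jan 8, 2026 → Jan 8, 2027: 365 days.
Jan 8, 2027 → Jan 8, 2028: 365 days.
Jan 8, 2028 → Jan 8, 2029: 366 days (Feb 29, 2028 is in that span).
Jan 8, 2029 → Jan 8, 2030: 365 days.
Jan 8, 2030 → Jan 8, 2031: 365 days.
Jan 8, 2031 → Feb 8, 2031: 31 days (January has 31).
Feb 8, 2031 → Mar 8, 2031: 28 days (February has 28).
Mar 8, 2031 → Apr 8, 2031: 31 days (March has 31).
Apr 8, 2031 → May 8, 2031: 30 days (April has 30).
May 8, 2031 → Jun 7, 2031: 30 days.
Total: 4898 days.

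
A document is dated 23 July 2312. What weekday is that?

Tuesday

Doomsday rule: the anchor day for the 2300s is Wednesday. For year 12: 12÷12 = 1 r 0, and 0÷4 = 0, so 1+0+0 = 1.
Wednesday + 1 ≡ Thursday — that's 2312's doomsday.
In July the doomsday date is Jul 11.
Jul 23 is 12 days after Jul 11; 12 mod 7 = 5, so Thursday + 5 = Tuesday.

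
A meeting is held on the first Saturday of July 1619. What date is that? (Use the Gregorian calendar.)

July 1, 1619 is a Monday.
The first Saturday is therefore July 6 (5 days later).

July 6, 1619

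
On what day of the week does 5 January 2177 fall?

January 1, 2177 is a Wednesday.
Jan 1, 2177 → Jan 5, 2177: 4 days.
Total: 4 days.
4 mod 7 = 4, so Wednesday + 4 = Sunday.

Sunday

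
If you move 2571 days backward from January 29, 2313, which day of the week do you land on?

Jan 29, 2313 is a Wednesday.
2571 mod 7 = 2, so 2571 days before a Wednesday is Wednesday − 2 = Monday.

Monday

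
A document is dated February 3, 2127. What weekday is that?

Doomsday rule: the anchor day for the 2100s is Sunday. For year 27: 27÷12 = 2 r 3, and 3÷4 = 0, so 2+3+0 = 5.
Sunday + 5 ≡ Friday — that's 2127's doomsday.
In February the doomsday date is Feb 28 (2127 is not a leap year).
Feb 3 is 25 days before Feb 28; 25 mod 7 = 4, so Friday − 4 = Monday.

Monday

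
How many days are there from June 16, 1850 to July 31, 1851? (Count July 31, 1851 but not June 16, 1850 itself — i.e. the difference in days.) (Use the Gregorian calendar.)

410

Jun 16, 1850 → Jun 16, 1851: 365 days.
Jun 16, 1851 → Jul 16, 1851: 30 days (June has 30).
Jul 16, 1851 → Jul 31, 1851: 15 days.
Total: 410 days.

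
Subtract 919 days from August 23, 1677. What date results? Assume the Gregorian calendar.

February 16, 1675

−365 (one year) → Aug 23, 1676 (554 left).
−366 (one year; includes Feb 29, 1676) → Aug 23, 1675 (188 left).
−23 → Jul 31, 1675 (end of Jul, 31 days; 165 left).
−31 → Jun 30, 1675 (end of Jun, 30 days; 134 left).
−30 → May 31, 1675 (end of May, 31 days; 104 left).
−31 → Apr 30, 1675 (end of Apr, 30 days; 73 left).
−30 → Mar 31, 1675 (end of Mar, 31 days; 43 left).
−31 → Feb 28, 1675 (end of Feb, 28 days; 12 left).
−12 → Feb 16, 1675.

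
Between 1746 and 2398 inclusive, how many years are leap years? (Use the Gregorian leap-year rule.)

Multiples of 4 in [1746,2398]: 163.
Of those, multiples of 100: 6 (not leap unless ÷400).
Multiples of 400: 1.
Leap years = 163 − 6 + 1 = 158.

158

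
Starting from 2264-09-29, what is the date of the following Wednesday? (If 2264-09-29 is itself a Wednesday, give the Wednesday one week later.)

October 5, 2264

Sep 29, 2264 is a Thursday.
From Thursday to the next Wednesday is 6 days.
Sep 29, 2264 + 6 = Oct 5, 2264.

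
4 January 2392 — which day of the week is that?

Doomsday rule: the anchor day for the 2300s is Wednesday. For year 92: 92÷12 = 7 r 8, and 8÷4 = 2, so 7+8+2 = 17.
Wednesday + 17 ≡ Saturday — that's 2392's doomsday.
In January the doomsday date is Jan 4 (2392 is a leap year (divisible by 4)).
Jan 4 is the doomsday itself: Saturday.

Saturday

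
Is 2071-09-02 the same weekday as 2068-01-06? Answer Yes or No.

No

From Jan 6, 2068 to Sep 2, 2071 is 1335 days.
1335 mod 7 = 5, so they are different weekdays.
(Jan 6, 2068 is a Friday; Sep 2, 2071 is a Wednesday.)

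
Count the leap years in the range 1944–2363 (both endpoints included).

102

Multiples of 4 in [1944,2363]: 105.
Of those, multiples of 100: 4 (not leap unless ÷400).
Multiples of 400: 1.
Leap years = 105 − 4 + 1 = 102.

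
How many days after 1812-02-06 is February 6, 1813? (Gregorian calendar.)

Feb 6, 1812 → Mar 6, 1812: 29 days (February has 29).
Mar 6, 1812 → Apr 6, 1812: 31 days (March has 31).
Apr 6, 1812 → May 6, 1812: 30 days (April has 30).
May 6, 1812 → Jun 6, 1812: 31 days (May has 31).
Jun 6, 1812 → Jul 6, 1812: 30 days (June has 30).
Jul 6, 1812 → Aug 6, 1812: 31 days (July has 31).
Aug 6, 1812 → Sep 6, 1812: 31 days (August has 31).
Sep 6, 1812 → Oct 6, 1812: 30 days (September has 30).
Oct 6, 1812 → Nov 6, 1812: 31 days (October has 31).
Nov 6, 1812 → Dec 6, 1812: 30 days (November has 30).
Dec 6, 1812 → Jan 6, 1813: 31 days (December has 31).
Jan 6, 1813 → Feb 6, 1813: 31 days.
Total: 366 days.

366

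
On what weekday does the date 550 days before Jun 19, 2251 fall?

Jun 19, 2251 is a Thursday.
550 mod 7 = 4, so 550 days before a Thursday is Thursday − 4 = Sunday.

Sunday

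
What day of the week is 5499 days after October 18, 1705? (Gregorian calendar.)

Thursday

Oct 18, 1705 is a Sunday.
5499 mod 7 = 4, so 5499 days after a Sunday is Sunday + 4 = Thursday.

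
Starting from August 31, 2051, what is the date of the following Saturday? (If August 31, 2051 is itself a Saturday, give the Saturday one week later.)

Aug 31, 2051 is a Thursday.
From Thursday to the next Saturday is 2 days.
Aug 31, 2051 + 2 = Sep 2, 2051.

September 2, 2051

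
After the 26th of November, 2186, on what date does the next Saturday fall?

December 2, 2186

Nov 26, 2186 is a Sunday.
From Sunday to the next Saturday is 6 days.
Nov 26, 2186 + 6 = Dec 2, 2186.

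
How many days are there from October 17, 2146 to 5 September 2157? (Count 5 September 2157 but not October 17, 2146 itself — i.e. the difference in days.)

3976

Oct 17, 2146 → Oct 17, 2147: 365 days.
Oct 17, 2147 → Oct 17, 2148: 366 days (Feb 29, 2148 is in that span).
Oct 17, 2148 → Oct 17, 2149: 365 days.
Oct 17, 2149 → Oct 17, 2150: 365 days.
Oct 17, 2150 → Oct 17, 2151: 365 days.
Oct 17, 2151 → Oct 17, 2152: 366 days (Feb 29, 2152 is in that span).
Oct 17, 2152 → Oct 17, 2153: 365 days.
Oct 17, 2153 → Oct 17, 2154: 365 days.
Oct 17, 2154 → Oct 17, 2155: 365 days.
Oct 17, 2155 → Oct 17, 2156: 366 days (Feb 29, 2156 is in that span).
Oct 17, 2156 → Nov 17, 2156: 31 days (October has 31).
Nov 17, 2156 → Dec 17, 2156: 30 days (November has 30).
Dec 17, 2156 → Jan 17, 2157: 31 days (December has 31).
Jan 17, 2157 → Feb 17, 2157: 31 days (January has 31).
Feb 17, 2157 → Mar 17, 2157: 28 days (February has 28).
Mar 17, 2157 → Apr 17, 2157: 31 days (March has 31).
Apr 17, 2157 → May 17, 2157: 30 days (April has 30).
May 17, 2157 → Jun 17, 2157: 31 days (May has 31).
Jun 17, 2157 → Jul 17, 2157: 30 days (June has 30).
Jul 17, 2157 → Aug 17, 2157: 31 days (July has 31).
Aug 17, 2157 → Sep 5, 2157: 19 days.
Total: 3976 days.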